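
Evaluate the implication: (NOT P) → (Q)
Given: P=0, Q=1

Antecedent (NOT P) = 1; consequent (Q) = 1.
1 → 1 = 1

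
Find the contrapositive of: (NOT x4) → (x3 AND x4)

Contrapositive: NOT (x3 AND x4) → x4
Note: A statement and its contrapositive are logically equivalent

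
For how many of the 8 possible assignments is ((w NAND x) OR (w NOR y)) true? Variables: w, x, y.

Satisfying assignments: (0,0,0), (0,0,1), (0,1,0), (0,1,1), (1,0,0), (1,0,1)
Count: 6 out of 8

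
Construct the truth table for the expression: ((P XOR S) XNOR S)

P | S | Output
--------------
0 | 0 | 1
0 | 1 | 1
1 | 0 | 0
1 | 1 | 0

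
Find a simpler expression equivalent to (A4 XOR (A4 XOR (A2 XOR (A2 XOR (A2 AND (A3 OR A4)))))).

By XOR self-cancellation ((E XOR v) XOR v = E) then XOR self-cancellation ((E XOR v) XOR v = E):
= (A2 AND (A3 OR A4))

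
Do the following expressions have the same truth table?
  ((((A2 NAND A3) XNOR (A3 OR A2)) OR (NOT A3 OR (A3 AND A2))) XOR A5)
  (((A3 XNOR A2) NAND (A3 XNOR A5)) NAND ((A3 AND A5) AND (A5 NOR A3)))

No. Counterexample: with A2=0, A3=0, A5=1, Expression 1 = 0 but Expression 2 = 1.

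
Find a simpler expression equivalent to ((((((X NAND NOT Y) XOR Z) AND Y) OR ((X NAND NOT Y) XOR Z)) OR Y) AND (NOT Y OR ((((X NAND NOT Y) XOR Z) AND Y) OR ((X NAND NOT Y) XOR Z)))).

By distribution ((E OR v) AND (E OR NOT v) = E) then absorption (E OR (E AND v) = E):
= ((X NAND NOT Y) XOR Z)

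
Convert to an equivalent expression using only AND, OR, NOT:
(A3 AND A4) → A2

NOT (A3 AND A4) OR A2
(Implication elimination: A → B = NOT A OR B)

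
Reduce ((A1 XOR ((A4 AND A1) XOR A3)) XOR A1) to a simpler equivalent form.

By XOR self-cancellation ((E XOR v) XOR v = E):
= ((A4 AND A1) XOR A3)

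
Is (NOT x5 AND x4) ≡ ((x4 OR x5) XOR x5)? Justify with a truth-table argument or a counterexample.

Yes, they are equivalent — the two output columns agree on all 4 assignments:
x5 | x4 | Expression 1 | Expression 2
-------------------------------------
0 | 0 | 0 | 0
0 | 1 | 1 | 1
1 | 0 | 0 | 0
1 | 1 | 0 | 0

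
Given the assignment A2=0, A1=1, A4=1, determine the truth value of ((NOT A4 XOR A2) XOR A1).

Substituting: ((NOT 1 XOR 0) XOR 1)
= 1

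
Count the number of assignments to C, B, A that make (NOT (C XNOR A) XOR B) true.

Satisfying assignments: (0,0,1), (0,1,0), (1,0,0), (1,1,1)
Count: 4 out of 8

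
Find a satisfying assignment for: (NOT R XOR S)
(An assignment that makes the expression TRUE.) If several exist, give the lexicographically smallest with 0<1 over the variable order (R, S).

R=0, S=0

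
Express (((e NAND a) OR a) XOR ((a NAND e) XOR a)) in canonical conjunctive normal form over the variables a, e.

(a OR e) AND (a OR NOT e) AND (NOT a OR NOT e)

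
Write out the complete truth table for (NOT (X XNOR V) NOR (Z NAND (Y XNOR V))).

X | V | Z | Y | Output
----------------------
0 | 0 | 0 | 0 | 0
0 | 0 | 0 | 1 | 0
0 | 0 | 1 | 0 | 1
0 | 0 | 1 | 1 | 0
0 | 1 | 0 | 0 | 0
0 | 1 | 0 | 1 | 0
0 | 1 | 1 | 0 | 0
0 | 1 | 1 | 1 | 0
1 | 0 | 0 | 0 | 0
1 | 0 | 0 | 1 | 0
1 | 0 | 1 | 0 | 0
1 | 0 | 1 | 1 | 0
1 | 1 | 0 | 0 | 0
1 | 1 | 0 | 1 | 0
1 | 1 | 1 | 0 | 0
1 | 1 | 1 | 1 | 1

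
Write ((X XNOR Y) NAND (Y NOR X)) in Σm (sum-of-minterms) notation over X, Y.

Σm(1, 2, 3) = (NOT X AND Y) OR (X AND NOT Y) OR (X AND Y)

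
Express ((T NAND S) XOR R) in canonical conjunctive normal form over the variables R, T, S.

(R OR NOT T OR NOT S) AND (NOT R OR T OR S) AND (NOT R OR T OR NOT S) AND (NOT R OR NOT T OR S)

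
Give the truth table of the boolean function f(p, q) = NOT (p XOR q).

p | q | Output
--------------
0 | 0 | 1
0 | 1 | 0
1 | 0 | 0
1 | 1 | 1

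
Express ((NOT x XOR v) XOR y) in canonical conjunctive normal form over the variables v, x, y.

(v OR x OR NOT y) AND (v OR NOT x OR y) AND (NOT v OR x OR y) AND (NOT v OR NOT x OR NOT y)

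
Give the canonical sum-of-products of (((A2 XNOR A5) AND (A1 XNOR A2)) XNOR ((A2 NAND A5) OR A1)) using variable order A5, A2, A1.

Σm(0, 6, 7) = (NOT A5 AND NOT A2 AND NOT A1) OR (A5 AND A2 AND NOT A1) OR (A5 AND A2 AND A1)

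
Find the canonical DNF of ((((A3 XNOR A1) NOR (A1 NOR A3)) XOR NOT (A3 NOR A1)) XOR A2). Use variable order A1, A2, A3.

(NOT A1 AND A2 AND NOT A3) OR (NOT A1 AND A2 AND A3) OR (A1 AND NOT A2 AND A3) OR (A1 AND A2 AND NOT A3)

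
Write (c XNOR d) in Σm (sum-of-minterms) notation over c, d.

Σm(0, 3) = (NOT c AND NOT d) OR (c AND d)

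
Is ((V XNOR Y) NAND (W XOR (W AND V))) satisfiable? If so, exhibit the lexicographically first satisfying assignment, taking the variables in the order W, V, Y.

W=0, V=0, Y=0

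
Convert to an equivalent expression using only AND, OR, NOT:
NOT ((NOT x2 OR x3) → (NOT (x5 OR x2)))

(NOT x2 OR x3) AND (x5 OR x2)
(Negated implication: NOT(A → B) = A AND NOT B)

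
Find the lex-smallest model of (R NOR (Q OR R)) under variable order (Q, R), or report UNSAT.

Q=0, R=0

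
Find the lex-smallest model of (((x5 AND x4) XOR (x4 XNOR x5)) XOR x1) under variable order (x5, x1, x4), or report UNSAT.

x5=0, x1=0, x4=0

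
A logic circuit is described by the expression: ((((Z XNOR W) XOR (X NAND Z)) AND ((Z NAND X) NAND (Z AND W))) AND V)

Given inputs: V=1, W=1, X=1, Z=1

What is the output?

Substituting: ((((1 XNOR 1) XOR (1 NAND 1)) AND ((1 NAND 1) NAND (1 AND 1))) AND 1)
= 1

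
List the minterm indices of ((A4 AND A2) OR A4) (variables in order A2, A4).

Σm(1, 3) = (NOT A2 AND A4) OR (A2 AND A4)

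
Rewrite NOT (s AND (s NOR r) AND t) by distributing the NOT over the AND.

NOT s OR NOT (s NOR r) OR NOT t
De Morgan's: NOT(AND of terms) = OR of negations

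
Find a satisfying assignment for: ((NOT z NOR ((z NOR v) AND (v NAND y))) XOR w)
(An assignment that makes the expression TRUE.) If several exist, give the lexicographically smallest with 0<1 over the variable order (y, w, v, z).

y=0, w=0, v=0, z=1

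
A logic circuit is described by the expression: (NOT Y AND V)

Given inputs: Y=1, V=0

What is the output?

Substituting: (NOT 1 AND 0)
= 0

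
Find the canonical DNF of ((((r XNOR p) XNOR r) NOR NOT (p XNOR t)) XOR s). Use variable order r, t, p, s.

(NOT r AND NOT t AND NOT p AND NOT s) OR (NOT r AND NOT t AND p AND s) OR (NOT r AND t AND NOT p AND s) OR (NOT r AND t AND p AND s) OR (r AND NOT t AND NOT p AND NOT s) OR (r AND NOT t AND p AND s) OR (r AND t AND NOT p AND s) OR (r AND t AND p AND s)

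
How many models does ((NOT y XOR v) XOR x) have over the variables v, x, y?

Satisfying assignments: (0,0,0), (0,1,1), (1,0,1), (1,1,0)
Count: 4 out of 8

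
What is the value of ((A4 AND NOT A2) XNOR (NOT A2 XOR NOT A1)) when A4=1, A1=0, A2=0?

Substituting: ((1 AND NOT 0) XNOR (NOT 0 XOR NOT 0))
= 0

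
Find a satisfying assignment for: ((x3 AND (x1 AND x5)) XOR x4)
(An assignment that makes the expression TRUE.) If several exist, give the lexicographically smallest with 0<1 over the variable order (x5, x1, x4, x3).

x5=0, x1=0, x4=1, x3=0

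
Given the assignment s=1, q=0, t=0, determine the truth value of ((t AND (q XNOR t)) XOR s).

Substituting: ((0 AND (0 XNOR 0)) XOR 1)
= 1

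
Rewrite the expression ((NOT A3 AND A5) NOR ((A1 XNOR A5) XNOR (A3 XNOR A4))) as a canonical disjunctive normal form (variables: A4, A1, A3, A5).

(NOT A4 AND NOT A1 AND A3 AND NOT A5) OR (NOT A4 AND A1 AND NOT A3 AND NOT A5) OR (NOT A4 AND A1 AND A3 AND A5) OR (A4 AND NOT A1 AND NOT A3 AND NOT A5) OR (A4 AND NOT A1 AND A3 AND A5) OR (A4 AND A1 AND A3 AND NOT A5)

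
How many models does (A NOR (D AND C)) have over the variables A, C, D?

Satisfying assignments: (0,0,0), (0,0,1), (0,1,0)
Count: 3 out of 8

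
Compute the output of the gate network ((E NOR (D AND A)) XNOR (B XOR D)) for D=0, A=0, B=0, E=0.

Substituting: ((0 NOR (0 AND 0)) XNOR (0 XOR 0))
= 0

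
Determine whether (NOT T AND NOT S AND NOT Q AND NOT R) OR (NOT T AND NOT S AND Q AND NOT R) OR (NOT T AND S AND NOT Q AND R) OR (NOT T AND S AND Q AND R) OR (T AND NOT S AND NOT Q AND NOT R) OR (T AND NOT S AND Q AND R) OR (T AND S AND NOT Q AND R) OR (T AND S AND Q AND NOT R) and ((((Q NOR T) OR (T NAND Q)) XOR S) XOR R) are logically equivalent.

Yes, they are equivalent — the two output columns agree on all 16 assignments:
T | S | Q | R | Expression 1 | Expression 2
-------------------------------------------
0 | 0 | 0 | 0 | 1 | 1
0 | 0 | 0 | 1 | 0 | 0
0 | 0 | 1 | 0 | 1 | 1
0 | 0 | 1 | 1 | 0 | 0
0 | 1 | 0 | 0 | 0 | 0
0 | 1 | 0 | 1 | 1 | 1
0 | 1 | 1 | 0 | 0 | 0
0 | 1 | 1 | 1 | 1 | 1
1 | 0 | 0 | 0 | 1 | 1
1 | 0 | 0 | 1 | 0 | 0
1 | 0 | 1 | 0 | 0 | 0
1 | 0 | 1 | 1 | 1 | 1
1 | 1 | 0 | 0 | 0 | 0
1 | 1 | 0 | 1 | 1 | 1
1 | 1 | 1 | 0 | 1 | 1
1 | 1 | 1 | 1 | 0 | 0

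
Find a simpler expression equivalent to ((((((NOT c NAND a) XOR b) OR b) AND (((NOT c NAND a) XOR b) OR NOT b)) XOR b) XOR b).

By XOR self-cancellation ((E XOR v) XOR v = E) then distribution ((E OR v) AND (E OR NOT v) = E):
= ((NOT c NAND a) XOR b)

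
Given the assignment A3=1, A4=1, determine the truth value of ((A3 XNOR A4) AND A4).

Substituting: ((1 XNOR 1) AND 1)
= 1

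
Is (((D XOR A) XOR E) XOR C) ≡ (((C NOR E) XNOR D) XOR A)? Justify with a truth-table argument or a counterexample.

No. Counterexample: with E=1, D=0, A=0, C=1, Expression 1 = 0 but Expression 2 = 1.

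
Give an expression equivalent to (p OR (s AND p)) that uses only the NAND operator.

((p NAND p) NAND (((s NAND p) NAND (s NAND p)) NAND ((s NAND p) NAND (s NAND p))))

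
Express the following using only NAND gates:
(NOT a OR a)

(((a NAND a) NAND (a NAND a)) NAND (a NAND a))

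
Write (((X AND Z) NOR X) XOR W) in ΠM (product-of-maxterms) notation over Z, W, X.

ΠM(1, 2, 5, 6) = (Z OR W OR NOT X) AND (Z OR NOT W OR X) AND (NOT Z OR W OR NOT X) AND (NOT Z OR NOT W OR X)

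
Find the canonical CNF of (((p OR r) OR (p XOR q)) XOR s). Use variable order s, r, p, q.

(s OR r OR p OR q) AND (NOT s OR r OR p OR NOT q) AND (NOT s OR r OR NOT p OR q) AND (NOT s OR r OR NOT p OR NOT q) AND (NOT s OR NOT r OR p OR q) AND (NOT s OR NOT r OR p OR NOT q) AND (NOT s OR NOT r OR NOT p OR q) AND (NOT s OR NOT r OR NOT p OR NOT q)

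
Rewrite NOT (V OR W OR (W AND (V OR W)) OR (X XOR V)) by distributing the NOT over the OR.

NOT V AND NOT W AND NOT (W AND (V OR W)) AND NOT (X XOR V)
De Morgan's: NOT(OR of terms) = AND of negations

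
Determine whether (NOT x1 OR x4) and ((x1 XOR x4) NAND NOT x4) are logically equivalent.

Yes, they are equivalent — the two output columns agree on all 4 assignments:
x1 | x4 | Expression 1 | Expression 2
-------------------------------------
0 | 0 | 1 | 1
0 | 1 | 1 | 1
1 | 0 | 0 | 0
1 | 1 | 1 | 1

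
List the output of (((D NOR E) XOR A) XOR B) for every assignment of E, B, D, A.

E | B | D | A | Output
----------------------
0 | 0 | 0 | 0 | 1
0 | 0 | 0 | 1 | 0
0 | 0 | 1 | 0 | 0
0 | 0 | 1 | 1 | 1
0 | 1 | 0 | 0 | 0
0 | 1 | 0 | 1 | 1
0 | 1 | 1 | 0 | 1
0 | 1 | 1 | 1 | 0
1 | 0 | 0 | 0 | 0
1 | 0 | 0 | 1 | 1
1 | 0 | 1 | 0 | 0
1 | 0 | 1 | 1 | 1
1 | 1 | 0 | 0 | 1
1 | 1 | 0 | 1 | 0
1 | 1 | 1 | 0 | 1
1 | 1 | 1 | 1 | 0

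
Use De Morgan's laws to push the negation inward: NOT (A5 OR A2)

NOT A5 AND NOT A2
De Morgan's: NOT(OR of terms) = AND of negations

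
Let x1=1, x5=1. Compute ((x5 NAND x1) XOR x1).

Substituting: ((1 NAND 1) XOR 1)
= 1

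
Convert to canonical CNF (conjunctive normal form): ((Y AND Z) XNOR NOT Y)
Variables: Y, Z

(Y OR Z) AND (Y OR NOT Z) AND (NOT Y OR NOT Z)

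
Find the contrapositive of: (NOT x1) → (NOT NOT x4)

Contrapositive: NOT x4 → x1
Note: A statement and its contrapositive are logically equivalent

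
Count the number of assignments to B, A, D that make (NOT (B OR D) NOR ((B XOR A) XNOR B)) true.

Satisfying assignments: (0,1,1), (1,1,0), (1,1,1)
Count: 3 out of 8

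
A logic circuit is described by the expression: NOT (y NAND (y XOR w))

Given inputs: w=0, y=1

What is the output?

Substituting: NOT (1 NAND (1 XOR 0))
= 1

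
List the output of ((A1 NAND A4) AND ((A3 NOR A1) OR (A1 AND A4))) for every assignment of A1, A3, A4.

A1 | A3 | A4 | Output
---------------------
0 | 0 | 0 | 1
0 | 0 | 1 | 1
0 | 1 | 0 | 0
0 | 1 | 1 | 0
1 | 0 | 0 | 0
1 | 0 | 1 | 0
1 | 1 | 0 | 0
1 | 1 | 1 | 0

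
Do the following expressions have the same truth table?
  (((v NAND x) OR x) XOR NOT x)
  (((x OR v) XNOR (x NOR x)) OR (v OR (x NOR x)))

No. Counterexample: with v=0, x=0, Expression 1 = 0 but Expression 2 = 1.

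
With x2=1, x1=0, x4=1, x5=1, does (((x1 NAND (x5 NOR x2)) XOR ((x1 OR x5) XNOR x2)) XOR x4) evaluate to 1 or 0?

Substituting: (((0 NAND (1 NOR 1)) XOR ((0 OR 1) XNOR 1)) XOR 1)
= 1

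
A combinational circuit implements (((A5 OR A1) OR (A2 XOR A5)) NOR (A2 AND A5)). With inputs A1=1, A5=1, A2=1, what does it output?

Substituting: (((1 OR 1) OR (1 XOR 1)) NOR (1 AND 1))
= 0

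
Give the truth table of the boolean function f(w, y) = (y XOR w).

w | y | Output
--------------
0 | 0 | 0
0 | 1 | 1
1 | 0 | 1
1 | 1 | 0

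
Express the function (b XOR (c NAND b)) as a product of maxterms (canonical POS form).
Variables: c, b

ΠM(1) = (c OR NOT b)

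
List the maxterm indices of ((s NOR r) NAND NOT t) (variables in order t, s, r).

ΠM(0) = (t OR s OR r)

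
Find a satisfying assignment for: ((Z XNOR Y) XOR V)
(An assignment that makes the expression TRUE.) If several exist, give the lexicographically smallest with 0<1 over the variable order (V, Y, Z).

V=0, Y=0, Z=0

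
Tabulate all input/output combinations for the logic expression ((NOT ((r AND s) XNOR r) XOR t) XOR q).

t | q | r | s | Output
----------------------
0 | 0 | 0 | 0 | 0
0 | 0 | 0 | 1 | 0
0 | 0 | 1 | 0 | 1
0 | 0 | 1 | 1 | 0
0 | 1 | 0 | 0 | 1
0 | 1 | 0 | 1 | 1
0 | 1 | 1 | 0 | 0
0 | 1 | 1 | 1 | 1
1 | 0 | 0 | 0 | 1
1 | 0 | 0 | 1 | 1
1 | 0 | 1 | 0 | 0
1 | 0 | 1 | 1 | 1
1 | 1 | 0 | 0 | 0
1 | 1 | 0 | 1 | 0
1 | 1 | 1 | 0 | 1
1 | 1 | 1 | 1 | 0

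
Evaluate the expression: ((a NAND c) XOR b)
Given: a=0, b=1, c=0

Substituting: ((0 NAND 0) XOR 1)
= 0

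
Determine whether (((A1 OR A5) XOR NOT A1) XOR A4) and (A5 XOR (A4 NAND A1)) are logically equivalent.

No. Counterexample: with A1=0, A4=1, A5=0, Expression 1 = 0 but Expression 2 = 1.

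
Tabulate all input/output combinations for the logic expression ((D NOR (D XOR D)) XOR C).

C | D | Output
--------------
0 | 0 | 1
0 | 1 | 0
1 | 0 | 0
1 | 1 | 1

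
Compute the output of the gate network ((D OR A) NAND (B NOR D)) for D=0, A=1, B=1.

Substituting: ((0 OR 1) NAND (1 NOR 0))
= 1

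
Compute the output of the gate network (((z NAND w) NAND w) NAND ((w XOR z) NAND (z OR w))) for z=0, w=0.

Substituting: (((0 NAND 0) NAND 0) NAND ((0 XOR 0) NAND (0 OR 0)))
= 0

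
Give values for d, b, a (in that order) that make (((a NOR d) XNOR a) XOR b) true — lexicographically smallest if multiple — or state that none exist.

d=0, b=1, a=0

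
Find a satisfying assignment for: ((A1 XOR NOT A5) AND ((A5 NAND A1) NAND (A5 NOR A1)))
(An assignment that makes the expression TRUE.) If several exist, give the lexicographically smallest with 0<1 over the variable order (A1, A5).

A1=1, A5=1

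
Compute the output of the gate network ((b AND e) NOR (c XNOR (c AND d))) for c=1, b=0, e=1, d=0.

Substituting: ((0 AND 1) NOR (1 XNOR (1 AND 0)))
= 1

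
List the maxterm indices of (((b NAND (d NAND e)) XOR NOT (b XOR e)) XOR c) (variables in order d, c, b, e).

ΠM(0, 2, 5, 7, 8, 10, 11, 13) = (d OR c OR b OR e) AND (d OR c OR NOT b OR e) AND (d OR NOT c OR b OR NOT e) AND (d OR NOT c OR NOT b OR NOT e) AND (NOT d OR c OR b OR e) AND (NOT d OR c OR NOT b OR e) AND (NOT d OR c OR NOT b OR NOT e) AND (NOT d OR NOT c OR b OR NOT e)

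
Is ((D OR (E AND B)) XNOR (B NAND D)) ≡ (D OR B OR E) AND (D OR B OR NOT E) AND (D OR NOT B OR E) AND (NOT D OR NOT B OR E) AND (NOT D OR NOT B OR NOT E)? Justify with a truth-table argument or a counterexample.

Yes, they are equivalent — the two output columns agree on all 8 assignments:
D | B | E | Expression 1 | Expression 2
---------------------------------------
0 | 0 | 0 | 0 | 0
0 | 0 | 1 | 0 | 0
0 | 1 | 0 | 0 | 0
0 | 1 | 1 | 1 | 1
1 | 0 | 0 | 1 | 1
1 | 0 | 1 | 1 | 1
1 | 1 | 0 | 0 | 0
1 | 1 | 1 | 0 | 0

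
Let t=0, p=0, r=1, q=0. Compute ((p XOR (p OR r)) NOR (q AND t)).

Substituting: ((0 XOR (0 OR 1)) NOR (0 AND 0))
= 0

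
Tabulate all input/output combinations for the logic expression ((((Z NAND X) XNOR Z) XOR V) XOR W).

X | Z | V | W | Output
----------------------
0 | 0 | 0 | 0 | 0
0 | 0 | 0 | 1 | 1
0 | 0 | 1 | 0 | 1
0 | 0 | 1 | 1 | 0
0 | 1 | 0 | 0 | 1
0 | 1 | 0 | 1 | 0
0 | 1 | 1 | 0 | 0
0 | 1 | 1 | 1 | 1
1 | 0 | 0 | 0 | 0
1 | 0 | 0 | 1 | 1
1 | 0 | 1 | 0 | 1
1 | 0 | 1 | 1 | 0
1 | 1 | 0 | 0 | 0
1 | 1 | 0 | 1 | 1
1 | 1 | 1 | 0 | 1
1 | 1 | 1 | 1 | 0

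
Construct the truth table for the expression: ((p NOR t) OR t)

t | p | Output
--------------
0 | 0 | 1
0 | 1 | 0
1 | 0 | 1
1 | 1 | 1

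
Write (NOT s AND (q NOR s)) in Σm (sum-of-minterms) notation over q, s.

Σm(0) = (NOT q AND NOT s)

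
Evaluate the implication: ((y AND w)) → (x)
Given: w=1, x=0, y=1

Antecedent ((y AND w)) = 1; consequent (x) = 0.
1 → 0 = 0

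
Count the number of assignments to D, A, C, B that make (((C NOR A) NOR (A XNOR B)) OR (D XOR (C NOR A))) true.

Satisfying assignments: (0,0,0,0), (0,0,0,1), (0,0,1,1), (0,1,0,0), (0,1,1,0), (1,0,1,0), (1,0,1,1), (1,1,0,0), (1,1,0,1), (1,1,1,0), (1,1,1,1)
Count: 11 out of 16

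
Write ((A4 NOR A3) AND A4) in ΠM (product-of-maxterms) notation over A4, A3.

ΠM(0, 1, 2, 3) = (A4 OR A3) AND (A4 OR NOT A3) AND (NOT A4 OR A3) AND (NOT A4 OR NOT A3)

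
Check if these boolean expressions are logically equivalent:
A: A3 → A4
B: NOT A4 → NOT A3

Yes, Contrapositive is always equivalent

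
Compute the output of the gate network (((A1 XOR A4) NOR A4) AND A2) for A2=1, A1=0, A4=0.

Substituting: (((0 XOR 0) NOR 0) AND 1)
= 1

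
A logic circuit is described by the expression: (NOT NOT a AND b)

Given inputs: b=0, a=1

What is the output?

Substituting: (NOT NOT 1 AND 0)
= 0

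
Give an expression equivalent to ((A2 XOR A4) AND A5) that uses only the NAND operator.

((((A2 NAND (A2 NAND A4)) NAND (A4 NAND (A2 NAND A4))) NAND A5) NAND (((A2 NAND (A2 NAND A4)) NAND (A4 NAND (A2 NAND A4))) NAND A5))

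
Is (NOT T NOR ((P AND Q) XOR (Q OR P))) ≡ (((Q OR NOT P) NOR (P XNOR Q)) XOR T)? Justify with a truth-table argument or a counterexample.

No. Counterexample: with Q=0, P=1, T=0, Expression 1 = 0 but Expression 2 = 1.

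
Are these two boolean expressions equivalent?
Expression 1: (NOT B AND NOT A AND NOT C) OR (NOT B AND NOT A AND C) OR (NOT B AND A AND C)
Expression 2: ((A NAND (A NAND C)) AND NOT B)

Yes, they are equivalent — the two output columns agree on all 8 assignments:
B | A | C | Expression 1 | Expression 2
---------------------------------------
0 | 0 | 0 | 1 | 1
0 | 0 | 1 | 1 | 1
0 | 1 | 0 | 0 | 0
0 | 1 | 1 | 1 | 1
1 | 0 | 0 | 0 | 0
1 | 0 | 1 | 0 | 0
1 | 1 | 0 | 0 | 0
1 | 1 | 1 | 0 | 0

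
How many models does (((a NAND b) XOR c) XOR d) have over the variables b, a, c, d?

Satisfying assignments: (0,0,0,0), (0,0,1,1), (0,1,0,0), (0,1,1,1), (1,0,0,0), (1,0,1,1), (1,1,0,1), (1,1,1,0)
Count: 8 out of 16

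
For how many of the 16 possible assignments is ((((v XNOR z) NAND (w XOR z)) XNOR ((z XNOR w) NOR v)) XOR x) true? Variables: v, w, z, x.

Satisfying assignments: (0,0,0,1), (0,0,1,0), (0,1,0,1), (0,1,1,1), (1,0,0,1), (1,0,1,0), (1,1,0,1), (1,1,1,1)
Count: 8 out of 16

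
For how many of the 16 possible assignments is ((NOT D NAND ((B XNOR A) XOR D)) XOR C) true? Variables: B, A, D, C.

Satisfying assignments: (0,0,0,1), (0,0,1,0), (0,1,0,0), (0,1,1,0), (1,0,0,0), (1,0,1,0), (1,1,0,1), (1,1,1,0)
Count: 8 out of 16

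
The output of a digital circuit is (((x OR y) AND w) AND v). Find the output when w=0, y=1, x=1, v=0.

Substituting: (((1 OR 1) AND 0) AND 0)
= 0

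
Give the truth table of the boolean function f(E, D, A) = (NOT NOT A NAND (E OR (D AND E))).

E | D | A | Output
------------------
0 | 0 | 0 | 1
0 | 0 | 1 | 1
0 | 1 | 0 | 1
0 | 1 | 1 | 1
1 | 0 | 0 | 1
1 | 0 | 1 | 0
1 | 1 | 0 | 1
1 | 1 | 1 | 0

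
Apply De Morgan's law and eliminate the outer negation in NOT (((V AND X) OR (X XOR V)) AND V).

NOT ((V AND X) OR (X XOR V)) OR NOT V
De Morgan's: NOT(AND of terms) = OR of negations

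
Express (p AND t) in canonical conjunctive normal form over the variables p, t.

(p OR t) AND (p OR NOT t) AND (NOT p OR t)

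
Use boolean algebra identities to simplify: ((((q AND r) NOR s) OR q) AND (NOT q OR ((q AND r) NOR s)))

By distribution ((E OR v) AND (E OR NOT v) = E):
= ((q AND r) NOR s)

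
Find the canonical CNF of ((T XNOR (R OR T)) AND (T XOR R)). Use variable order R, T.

(R OR T) AND (NOT R OR T) AND (NOT R OR NOT T)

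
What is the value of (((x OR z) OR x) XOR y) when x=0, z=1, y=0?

Substituting: (((0 OR 1) OR 0) XOR 0)
= 1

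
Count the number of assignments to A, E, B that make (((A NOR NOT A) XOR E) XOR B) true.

Satisfying assignments: (0,0,1), (0,1,0), (1,0,1), (1,1,0)
Count: 4 out of 8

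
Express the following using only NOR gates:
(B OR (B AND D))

((B NOR ((B NOR B) NOR (D NOR D))) NOR (B NOR ((B NOR B) NOR (D NOR D))))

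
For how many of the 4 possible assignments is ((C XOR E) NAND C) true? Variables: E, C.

Satisfying assignments: (0,0), (1,0), (1,1)
Count: 3 out of 4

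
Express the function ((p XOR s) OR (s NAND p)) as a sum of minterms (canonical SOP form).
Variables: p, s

Σm(0, 1, 2) = (NOT p AND NOT s) OR (NOT p AND s) OR (p AND NOT s)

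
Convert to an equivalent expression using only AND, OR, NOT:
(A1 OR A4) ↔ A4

((A1 OR A4) AND A4) OR (NOT (A1 OR A4) AND NOT A4)
(Biconditional = both true or both false)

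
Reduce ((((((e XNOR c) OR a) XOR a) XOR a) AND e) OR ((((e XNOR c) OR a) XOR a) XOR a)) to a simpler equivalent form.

By absorption (E OR (E AND v) = E) then XOR self-cancellation ((E XOR v) XOR v = E):
= ((e XNOR c) OR a)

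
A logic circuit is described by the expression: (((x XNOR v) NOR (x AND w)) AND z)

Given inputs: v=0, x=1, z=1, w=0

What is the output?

Substituting: (((1 XNOR 0) NOR (1 AND 0)) AND 1)
= 1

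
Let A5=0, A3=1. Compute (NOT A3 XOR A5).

Substituting: (NOT 1 XOR 0)
= 0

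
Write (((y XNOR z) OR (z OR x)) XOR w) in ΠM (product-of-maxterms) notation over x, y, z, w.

ΠM(1, 3, 4, 7, 9, 11, 13, 15) = (x OR y OR z OR NOT w) AND (x OR y OR NOT z OR NOT w) AND (x OR NOT y OR z OR w) AND (x OR NOT y OR NOT z OR NOT w) AND (NOT x OR y OR z OR NOT w) AND (NOT x OR y OR NOT z OR NOT w) AND (NOT x OR NOT y OR z OR NOT w) AND (NOT x OR NOT y OR NOT z OR NOT w)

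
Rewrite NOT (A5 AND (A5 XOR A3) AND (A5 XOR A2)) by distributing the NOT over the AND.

NOT A5 OR NOT (A5 XOR A3) OR NOT (A5 XOR A2)
De Morgan's: NOT(AND of terms) = OR of negations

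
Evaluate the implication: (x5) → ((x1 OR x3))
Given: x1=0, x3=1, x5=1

Antecedent (x5) = 1; consequent ((x1 OR x3)) = 1.
1 → 1 = 1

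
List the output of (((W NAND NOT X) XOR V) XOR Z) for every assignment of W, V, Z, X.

W | V | Z | X | Output
----------------------
0 | 0 | 0 | 0 | 1
0 | 0 | 0 | 1 | 1
0 | 0 | 1 | 0 | 0
0 | 0 | 1 | 1 | 0
0 | 1 | 0 | 0 | 0
0 | 1 | 0 | 1 | 0
0 | 1 | 1 | 0 | 1
0 | 1 | 1 | 1 | 1
1 | 0 | 0 | 0 | 0
1 | 0 | 0 | 1 | 1
1 | 0 | 1 | 0 | 1
1 | 0 | 1 | 1 | 0
1 | 1 | 0 | 0 | 1
1 | 1 | 0 | 1 | 0
1 | 1 | 1 | 0 | 0
1 | 1 | 1 | 1 | 1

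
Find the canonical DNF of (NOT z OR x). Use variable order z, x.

(NOT z AND NOT x) OR (NOT z AND x) OR (z AND x)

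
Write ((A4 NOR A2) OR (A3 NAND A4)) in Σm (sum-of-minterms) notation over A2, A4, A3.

Σm(0, 1, 2, 4, 5, 6) = (NOT A2 AND NOT A4 AND NOT A3) OR (NOT A2 AND NOT A4 AND A3) OR (NOT A2 AND A4 AND NOT A3) OR (A2 AND NOT A4 AND NOT A3) OR (A2 AND NOT A4 AND A3) OR (A2 AND A4 AND NOT A3)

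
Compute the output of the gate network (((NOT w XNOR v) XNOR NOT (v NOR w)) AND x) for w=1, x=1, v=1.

Substituting: (((NOT 1 XNOR 1) XNOR NOT (1 NOR 1)) AND 1)
= 0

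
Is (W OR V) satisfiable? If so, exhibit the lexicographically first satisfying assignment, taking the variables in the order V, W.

V=0, W=1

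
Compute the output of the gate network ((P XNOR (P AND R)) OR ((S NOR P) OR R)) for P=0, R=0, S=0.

Substituting: ((0 XNOR (0 AND 0)) OR ((0 NOR 0) OR 0))
= 1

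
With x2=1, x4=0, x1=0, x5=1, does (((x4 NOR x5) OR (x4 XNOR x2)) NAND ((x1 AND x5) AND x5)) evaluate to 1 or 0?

Substituting: (((0 NOR 1) OR (0 XNOR 1)) NAND ((0 AND 1) AND 1))
= 1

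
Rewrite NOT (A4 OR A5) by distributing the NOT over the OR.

NOT A4 AND NOT A5
De Morgan's: NOT(OR of terms) = AND of negations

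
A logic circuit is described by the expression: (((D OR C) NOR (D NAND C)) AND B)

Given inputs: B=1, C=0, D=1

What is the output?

Substituting: (((1 OR 0) NOR (1 NAND 0)) AND 1)
= 0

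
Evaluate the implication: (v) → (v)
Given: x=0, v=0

Antecedent (v) = 0; consequent (v) = 0.
0 → 0 = 1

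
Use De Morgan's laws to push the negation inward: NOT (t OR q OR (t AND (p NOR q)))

NOT t AND NOT q AND NOT (t AND (p NOR q))
De Morgan's: NOT(OR of terms) = AND of negations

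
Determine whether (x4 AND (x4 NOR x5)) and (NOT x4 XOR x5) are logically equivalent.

No. Counterexample: with x5=0, x4=0, Expression 1 = 0 but Expression 2 = 1.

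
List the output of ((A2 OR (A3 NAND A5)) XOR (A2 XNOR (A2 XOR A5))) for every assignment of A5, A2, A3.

A5 | A2 | A3 | Output
---------------------
0 | 0 | 0 | 0
0 | 0 | 1 | 0
0 | 1 | 0 | 0
0 | 1 | 1 | 0
1 | 0 | 0 | 1
1 | 0 | 1 | 0
1 | 1 | 0 | 1
1 | 1 | 1 | 1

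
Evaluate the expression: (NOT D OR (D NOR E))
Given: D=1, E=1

Substituting: (NOT 1 OR (1 NOR 1))
= 0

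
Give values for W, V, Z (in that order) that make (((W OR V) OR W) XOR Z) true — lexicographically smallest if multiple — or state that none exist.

W=0, V=0, Z=1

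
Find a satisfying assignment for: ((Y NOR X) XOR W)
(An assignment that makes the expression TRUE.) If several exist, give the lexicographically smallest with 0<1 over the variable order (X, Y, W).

X=0, Y=0, W=0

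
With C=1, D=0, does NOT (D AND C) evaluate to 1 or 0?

Substituting: NOT (0 AND 1)
= 1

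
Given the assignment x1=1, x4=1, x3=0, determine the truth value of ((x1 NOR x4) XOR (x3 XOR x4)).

Substituting: ((1 NOR 1) XOR (0 XOR 1))
= 1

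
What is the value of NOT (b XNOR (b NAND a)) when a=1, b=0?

Substituting: NOT (0 XNOR (0 NAND 1))
= 1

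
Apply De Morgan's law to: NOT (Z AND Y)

NOT Z OR NOT Y
De Morgan's: NOT(AND of terms) = OR of negations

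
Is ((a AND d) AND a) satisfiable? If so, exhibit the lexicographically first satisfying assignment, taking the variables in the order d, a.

d=1, a=1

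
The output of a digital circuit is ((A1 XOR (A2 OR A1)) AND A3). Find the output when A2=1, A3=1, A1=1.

Substituting: ((1 XOR (1 OR 1)) AND 1)
= 0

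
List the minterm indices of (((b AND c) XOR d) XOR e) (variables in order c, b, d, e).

Σm(1, 2, 5, 6, 9, 10, 12, 15) = (NOT c AND NOT b AND NOT d AND e) OR (NOT c AND NOT b AND d AND NOT e) OR (NOT c AND b AND NOT d AND e) OR (NOT c AND b AND d AND NOT e) OR (c AND NOT b AND NOT d AND e) OR (c AND NOT b AND d AND NOT e) OR (c AND b AND NOT d AND NOT e) OR (c AND b AND d AND e)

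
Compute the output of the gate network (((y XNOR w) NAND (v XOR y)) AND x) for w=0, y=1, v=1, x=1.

Substituting: (((1 XNOR 0) NAND (1 XOR 1)) AND 1)
= 1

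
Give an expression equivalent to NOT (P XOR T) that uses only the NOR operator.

(((((P NOR T) NOR (P NOR T)) NOR ((P NOR T) NOR (P NOR T))) NOR ((((P NOR P) NOR (T NOR T)) NOR ((P NOR P) NOR (T NOR T))) NOR (((P NOR P) NOR (T NOR T)) NOR ((P NOR P) NOR (T NOR T))))) NOR ((((P NOR T) NOR (P NOR T)) NOR ((P NOR T) NOR (P NOR T))) NOR ((((P NOR P) NOR (T NOR T)) NOR ((P NOR P) NOR (T NOR T))) NOR (((P NOR P) NOR (T NOR T)) NOR ((P NOR P) NOR (T NOR T))))))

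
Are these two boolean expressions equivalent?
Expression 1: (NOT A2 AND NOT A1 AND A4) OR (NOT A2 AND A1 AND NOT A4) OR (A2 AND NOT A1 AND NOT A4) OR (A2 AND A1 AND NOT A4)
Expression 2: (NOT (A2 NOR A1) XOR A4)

Yes, they are equivalent — the two output columns agree on all 8 assignments:
A2 | A1 | A4 | Expression 1 | Expression 2
------------------------------------------
0 | 0 | 0 | 0 | 0
0 | 0 | 1 | 1 | 1
0 | 1 | 0 | 1 | 1
0 | 1 | 1 | 0 | 0
1 | 0 | 0 | 1 | 1
1 | 0 | 1 | 0 | 0
1 | 1 | 0 | 1 | 1
1 | 1 | 1 | 0 | 0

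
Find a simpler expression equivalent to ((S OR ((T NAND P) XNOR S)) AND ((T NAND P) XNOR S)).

By absorption (E AND (E OR v) = E):
= ((T NAND P) XNOR S)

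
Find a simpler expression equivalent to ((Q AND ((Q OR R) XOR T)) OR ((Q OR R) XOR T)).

By absorption (E OR (E AND v) = E):
= ((Q OR R) XOR T)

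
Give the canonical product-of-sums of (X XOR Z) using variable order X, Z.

ΠM(0, 3) = (X OR Z) AND (NOT X OR NOT Z)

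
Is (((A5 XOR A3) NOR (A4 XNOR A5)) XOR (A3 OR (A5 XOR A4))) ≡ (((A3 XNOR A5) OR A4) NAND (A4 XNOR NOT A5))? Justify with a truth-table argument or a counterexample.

No. Counterexample: with A4=0, A5=0, A3=0, Expression 1 = 0 but Expression 2 = 1.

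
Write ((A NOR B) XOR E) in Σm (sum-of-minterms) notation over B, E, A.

Σm(0, 3, 6, 7) = (NOT B AND NOT E AND NOT A) OR (NOT B AND E AND A) OR (B AND E AND NOT A) OR (B AND E AND A)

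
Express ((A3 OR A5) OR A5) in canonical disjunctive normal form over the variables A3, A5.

(NOT A3 AND A5) OR (A3 AND NOT A5) OR (A3 AND A5)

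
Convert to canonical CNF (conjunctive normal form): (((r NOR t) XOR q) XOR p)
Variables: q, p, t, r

(q OR p OR t OR NOT r) AND (q OR p OR NOT t OR r) AND (q OR p OR NOT t OR NOT r) AND (q OR NOT p OR t OR r) AND (NOT q OR p OR t OR r) AND (NOT q OR NOT p OR t OR NOT r) AND (NOT q OR NOT p OR NOT t OR r) AND (NOT q OR NOT p OR NOT t OR NOT r)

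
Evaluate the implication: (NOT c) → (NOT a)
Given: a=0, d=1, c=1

Antecedent (NOT c) = 0; consequent (NOT a) = 1.
0 → 1 = 1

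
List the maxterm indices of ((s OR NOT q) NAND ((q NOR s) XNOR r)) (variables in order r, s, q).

ΠM(2, 3, 4) = (r OR NOT s OR q) AND (r OR NOT s OR NOT q) AND (NOT r OR s OR q)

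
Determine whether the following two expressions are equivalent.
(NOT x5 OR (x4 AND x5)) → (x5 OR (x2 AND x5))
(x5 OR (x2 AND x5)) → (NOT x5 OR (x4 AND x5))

No, Converse is not equivalent to original (counterexample: x5=0, x4=0, x2=0)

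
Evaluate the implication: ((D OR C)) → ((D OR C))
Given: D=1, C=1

Antecedent ((D OR C)) = 1; consequent ((D OR C)) = 1.
1 → 1 = 1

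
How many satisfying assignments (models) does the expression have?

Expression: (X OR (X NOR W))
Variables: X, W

Satisfying assignments: (0,0), (1,0), (1,1)
Count: 3 out of 4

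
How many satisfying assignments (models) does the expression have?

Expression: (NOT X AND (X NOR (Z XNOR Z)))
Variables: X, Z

No assignment satisfies the expression.
Count: 0 out of 4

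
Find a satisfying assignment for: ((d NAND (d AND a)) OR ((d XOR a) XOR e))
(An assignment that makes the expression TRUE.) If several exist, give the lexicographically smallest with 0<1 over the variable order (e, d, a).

e=0, d=0, a=0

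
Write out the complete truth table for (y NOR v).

y | v | Output
--------------
0 | 0 | 1
0 | 1 | 0
1 | 0 | 0
1 | 1 | 0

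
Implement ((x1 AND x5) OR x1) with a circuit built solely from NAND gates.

((((x1 NAND x5) NAND (x1 NAND x5)) NAND ((x1 NAND x5) NAND (x1 NAND x5))) NAND (x1 NAND x1))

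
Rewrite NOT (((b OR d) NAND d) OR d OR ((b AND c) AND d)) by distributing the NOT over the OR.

NOT ((b OR d) NAND d) AND NOT d AND NOT ((b AND c) AND d)
De Morgan's: NOT(OR of terms) = AND of negations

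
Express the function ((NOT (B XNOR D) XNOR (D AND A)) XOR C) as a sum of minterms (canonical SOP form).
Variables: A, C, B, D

Σm(0, 3, 5, 6, 8, 9, 14, 15) = (NOT A AND NOT C AND NOT B AND NOT D) OR (NOT A AND NOT C AND B AND D) OR (NOT A AND C AND NOT B AND D) OR (NOT A AND C AND B AND NOT D) OR (A AND NOT C AND NOT B AND NOT D) OR (A AND NOT C AND NOT B AND D) OR (A AND C AND B AND NOT D) OR (A AND C AND B AND D)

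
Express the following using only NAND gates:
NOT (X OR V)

(((X NAND X) NAND (V NAND V)) NAND ((X NAND X) NAND (V NAND V)))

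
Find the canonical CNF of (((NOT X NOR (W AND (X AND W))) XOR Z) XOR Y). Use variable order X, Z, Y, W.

(X OR Z OR Y OR W) AND (X OR Z OR Y OR NOT W) AND (X OR NOT Z OR NOT Y OR W) AND (X OR NOT Z OR NOT Y OR NOT W) AND (NOT X OR Z OR Y OR NOT W) AND (NOT X OR Z OR NOT Y OR W) AND (NOT X OR NOT Z OR Y OR W) AND (NOT X OR NOT Z OR NOT Y OR NOT W)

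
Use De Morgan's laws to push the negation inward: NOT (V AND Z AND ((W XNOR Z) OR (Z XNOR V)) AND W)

NOT V OR NOT Z OR NOT ((W XNOR Z) OR (Z XNOR V)) OR NOT W
De Morgan's: NOT(AND of terms) = OR of negations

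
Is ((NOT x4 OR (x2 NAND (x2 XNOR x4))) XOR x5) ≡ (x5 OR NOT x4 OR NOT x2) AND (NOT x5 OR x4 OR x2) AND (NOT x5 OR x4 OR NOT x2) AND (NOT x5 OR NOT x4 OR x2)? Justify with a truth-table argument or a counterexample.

Yes, they are equivalent — the two output columns agree on all 8 assignments:
x5 | x4 | x2 | Expression 1 | Expression 2
------------------------------------------
0 | 0 | 0 | 1 | 1
0 | 0 | 1 | 1 | 1
0 | 1 | 0 | 1 | 1
0 | 1 | 1 | 0 | 0
1 | 0 | 0 | 0 | 0
1 | 0 | 1 | 0 | 0
1 | 1 | 0 | 0 | 0
1 | 1 | 1 | 1 | 1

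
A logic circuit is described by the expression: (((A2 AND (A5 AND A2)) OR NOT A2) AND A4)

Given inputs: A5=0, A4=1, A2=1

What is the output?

Substituting: (((1 AND (0 AND 1)) OR NOT 1) AND 1)
= 0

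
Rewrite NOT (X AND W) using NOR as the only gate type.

(((X NOR X) NOR (W NOR W)) NOR ((X NOR X) NOR (W NOR W)))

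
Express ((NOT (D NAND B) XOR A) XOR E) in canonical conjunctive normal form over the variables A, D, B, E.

(A OR D OR B OR E) AND (A OR D OR NOT B OR E) AND (A OR NOT D OR B OR E) AND (A OR NOT D OR NOT B OR NOT E) AND (NOT A OR D OR B OR NOT E) AND (NOT A OR D OR NOT B OR NOT E) AND (NOT A OR NOT D OR B OR NOT E) AND (NOT A OR NOT D OR NOT B OR E)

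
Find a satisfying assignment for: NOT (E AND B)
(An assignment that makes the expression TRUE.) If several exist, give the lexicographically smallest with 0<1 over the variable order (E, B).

E=0, B=0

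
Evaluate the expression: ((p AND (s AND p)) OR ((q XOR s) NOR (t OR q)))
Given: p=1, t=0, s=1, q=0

Substituting: ((1 AND (1 AND 1)) OR ((0 XOR 1) NOR (0 OR 0)))
= 1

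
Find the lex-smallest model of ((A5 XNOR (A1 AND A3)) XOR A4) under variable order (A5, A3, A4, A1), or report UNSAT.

A5=0, A3=0, A4=0, A1=0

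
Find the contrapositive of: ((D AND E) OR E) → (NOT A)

Contrapositive: A → NOT ((D AND E) OR E)
Note: A statement and its contrapositive are logically equivalent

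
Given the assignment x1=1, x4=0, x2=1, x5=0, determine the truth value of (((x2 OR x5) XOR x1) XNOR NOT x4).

Substituting: (((1 OR 0) XOR 1) XNOR NOT 0)
= 0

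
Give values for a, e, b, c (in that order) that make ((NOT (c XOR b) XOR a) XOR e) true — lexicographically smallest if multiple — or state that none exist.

a=0, e=0, b=0, c=0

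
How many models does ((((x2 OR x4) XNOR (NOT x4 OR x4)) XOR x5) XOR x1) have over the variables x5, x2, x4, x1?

Satisfying assignments: (0,0,0,1), (0,0,1,0), (0,1,0,0), (0,1,1,0), (1,0,0,0), (1,0,1,1), (1,1,0,1), (1,1,1,1)
Count: 8 out of 16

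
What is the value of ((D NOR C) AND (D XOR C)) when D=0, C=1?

Substituting: ((0 NOR 1) AND (0 XOR 1))
= 0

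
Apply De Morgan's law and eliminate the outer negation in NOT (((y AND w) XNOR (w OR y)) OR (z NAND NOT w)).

NOT ((y AND w) XNOR (w OR y)) AND NOT (z NAND NOT w)
De Morgan's: NOT(OR of terms) = AND of negations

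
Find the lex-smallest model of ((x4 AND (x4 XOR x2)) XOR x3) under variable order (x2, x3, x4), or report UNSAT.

x2=0, x3=0, x4=1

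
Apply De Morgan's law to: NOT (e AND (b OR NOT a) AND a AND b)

NOT e OR NOT (b OR NOT a) OR NOT a OR NOT b
De Morgan's: NOT(AND of terms) = OR of negations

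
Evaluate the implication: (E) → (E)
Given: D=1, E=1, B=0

Antecedent (E) = 1; consequent (E) = 1.
1 → 1 = 1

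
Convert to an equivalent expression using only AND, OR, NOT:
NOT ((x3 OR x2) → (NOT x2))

(x3 OR x2) AND x2
(Negated implication: NOT(A → B) = A AND NOT B)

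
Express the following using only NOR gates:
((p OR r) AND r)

((((p NOR r) NOR (p NOR r)) NOR ((p NOR r) NOR (p NOR r))) NOR (r NOR r))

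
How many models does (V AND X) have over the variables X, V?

Satisfying assignments: (1,1)
Count: 1 out of 4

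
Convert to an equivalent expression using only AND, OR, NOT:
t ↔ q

(t AND q) OR (NOT t AND NOT q)
(Biconditional = both true or both false)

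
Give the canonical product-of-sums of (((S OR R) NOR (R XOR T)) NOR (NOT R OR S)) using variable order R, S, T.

ΠM(0, 1, 2, 3, 6, 7) = (R OR S OR T) AND (R OR S OR NOT T) AND (R OR NOT S OR T) AND (R OR NOT S OR NOT T) AND (NOT R OR NOT S OR T) AND (NOT R OR NOT S OR NOT T)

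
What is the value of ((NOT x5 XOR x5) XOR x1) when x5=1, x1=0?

Substituting: ((NOT 1 XOR 1) XOR 0)
= 1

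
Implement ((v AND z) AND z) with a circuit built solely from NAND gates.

((((v NAND z) NAND (v NAND z)) NAND z) NAND (((v NAND z) NAND (v NAND z)) NAND z))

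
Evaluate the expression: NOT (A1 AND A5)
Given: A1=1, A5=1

Substituting: NOT (1 AND 1)
= 0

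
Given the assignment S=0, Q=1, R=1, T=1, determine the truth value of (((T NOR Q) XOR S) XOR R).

Substituting: (((1 NOR 1) XOR 0) XOR 1)
= 1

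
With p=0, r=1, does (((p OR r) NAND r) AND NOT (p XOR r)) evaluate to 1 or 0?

Substituting: (((0 OR 1) NAND 1) AND NOT (0 XOR 1))
= 0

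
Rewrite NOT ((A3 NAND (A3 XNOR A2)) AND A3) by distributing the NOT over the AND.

NOT (A3 NAND (A3 XNOR A2)) OR NOT A3
De Morgan's: NOT(AND of terms) = OR of negations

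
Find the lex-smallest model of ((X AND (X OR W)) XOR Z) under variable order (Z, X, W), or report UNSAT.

Z=0, X=1, W=0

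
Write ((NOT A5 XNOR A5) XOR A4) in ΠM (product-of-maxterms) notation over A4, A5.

ΠM(0, 1) = (A4 OR A5) AND (A4 OR NOT A5)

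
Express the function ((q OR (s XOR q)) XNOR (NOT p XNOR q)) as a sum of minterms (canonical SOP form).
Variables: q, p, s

Σm(0, 3, 4, 5) = (NOT q AND NOT p AND NOT s) OR (NOT q AND p AND s) OR (q AND NOT p AND NOT s) OR (q AND NOT p AND s)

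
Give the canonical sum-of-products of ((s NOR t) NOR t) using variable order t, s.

Σm(1) = (NOT t AND s)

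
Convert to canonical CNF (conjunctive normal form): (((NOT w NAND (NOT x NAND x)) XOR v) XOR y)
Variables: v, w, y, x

(v OR w OR y OR x) AND (v OR w OR y OR NOT x) AND (v OR NOT w OR NOT y OR x) AND (v OR NOT w OR NOT y OR NOT x) AND (NOT v OR w OR NOT y OR x) AND (NOT v OR w OR NOT y OR NOT x) AND (NOT v OR NOT w OR y OR x) AND (NOT v OR NOT w OR y OR NOT x)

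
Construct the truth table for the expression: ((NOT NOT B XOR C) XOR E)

C | E | B | Output
------------------
0 | 0 | 0 | 0
0 | 0 | 1 | 1
0 | 1 | 0 | 1
0 | 1 | 1 | 0
1 | 0 | 0 | 1
1 | 0 | 1 | 0
1 | 1 | 0 | 0
1 | 1 | 1 | 1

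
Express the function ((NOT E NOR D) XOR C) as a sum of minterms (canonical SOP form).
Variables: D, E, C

Σm(1, 2, 5, 7) = (NOT D AND NOT E AND C) OR (NOT D AND E AND NOT C) OR (D AND NOT E AND C) OR (D AND E AND C)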